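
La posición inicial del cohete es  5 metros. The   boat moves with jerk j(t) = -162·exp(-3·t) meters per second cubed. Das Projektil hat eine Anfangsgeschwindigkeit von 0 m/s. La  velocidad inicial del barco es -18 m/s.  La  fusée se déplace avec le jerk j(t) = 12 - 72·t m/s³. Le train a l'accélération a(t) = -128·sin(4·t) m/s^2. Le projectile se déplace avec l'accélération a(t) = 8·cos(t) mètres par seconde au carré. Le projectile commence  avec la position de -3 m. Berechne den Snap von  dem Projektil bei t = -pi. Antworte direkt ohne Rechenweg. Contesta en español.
El snap en t = -pi es s = 8.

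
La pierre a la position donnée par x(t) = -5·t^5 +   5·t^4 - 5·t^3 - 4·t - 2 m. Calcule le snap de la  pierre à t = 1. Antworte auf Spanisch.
Debemos derivar nuestra ecuación de la posición x(t) = -5·t^5 + 5·t^4 - 5·t^3 - 4·t - 2 4 veces. La derivada de la posición da la velocidad: v(t) = -25·t^4 + 20·t^3 - 15·t^2 - 4. Tomando d/dt de v(t), encontramos a(t) = -100·t^3 + 60·t^2 - 30·t. La derivada de la aceleración da la sacudida: j(t) = -300·t^2 + 120·t - 30. Tomando d/dt de j(t), encontramos s(t) = 120 - 600·t. Tenemos el snap s(t) = 120 - 600·t. Sustituyendo t = 1: s(1) = -480.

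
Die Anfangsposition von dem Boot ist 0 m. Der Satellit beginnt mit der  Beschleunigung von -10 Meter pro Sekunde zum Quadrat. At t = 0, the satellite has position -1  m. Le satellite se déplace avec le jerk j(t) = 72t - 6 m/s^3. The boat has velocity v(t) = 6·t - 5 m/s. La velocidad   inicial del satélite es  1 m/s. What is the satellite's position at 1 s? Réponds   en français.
Nous devons intégrer notre équation du jerk j(t) = 72·t - 6 3 fois. La primitive du jerk, avec a(0) = -10, donne l'accélération: a(t) = 36·t^2 - 6·t - 10. En intégrant l'accélération et en utilisant la condition initiale v(0) = 1, nous obtenons v(t) = 12·t^3 - 3·t^2 - 10·t + 1. L'intégrale de la vitesse est la position. En utilisant x(0) = -1, nous obtenons x(t) = 3·t^4 - t^3 - 5·t^2 + t - 1. De l'équation de la position x(t) = 3·t^4 - t^3 - 5·t^2 + t - 1, nous substituons t = 1 pour obtenir x = -3.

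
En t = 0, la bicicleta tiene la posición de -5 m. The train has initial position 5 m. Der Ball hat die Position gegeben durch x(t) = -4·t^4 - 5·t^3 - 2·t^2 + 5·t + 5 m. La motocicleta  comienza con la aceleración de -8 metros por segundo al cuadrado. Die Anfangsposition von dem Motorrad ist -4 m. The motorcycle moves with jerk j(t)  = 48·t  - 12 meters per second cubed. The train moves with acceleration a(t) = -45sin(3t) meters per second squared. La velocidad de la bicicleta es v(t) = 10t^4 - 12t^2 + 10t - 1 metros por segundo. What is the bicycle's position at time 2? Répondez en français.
En partant de la vitesse v(t) = 10·t^4 - 12·t^2 + 10·t - 1, nous prenons 1 primitive. En intégrant la vitesse et en utilisant la condition initiale x(0) = -5, nous obtenons x(t) = 2·t^5 - 4·t^3 + 5·t^2 - t - 5. De l'équation de la position x(t) = 2·t^5 - 4·t^3 + 5·t^2 - t - 5, nous substituons t = 2 pour obtenir x = 45.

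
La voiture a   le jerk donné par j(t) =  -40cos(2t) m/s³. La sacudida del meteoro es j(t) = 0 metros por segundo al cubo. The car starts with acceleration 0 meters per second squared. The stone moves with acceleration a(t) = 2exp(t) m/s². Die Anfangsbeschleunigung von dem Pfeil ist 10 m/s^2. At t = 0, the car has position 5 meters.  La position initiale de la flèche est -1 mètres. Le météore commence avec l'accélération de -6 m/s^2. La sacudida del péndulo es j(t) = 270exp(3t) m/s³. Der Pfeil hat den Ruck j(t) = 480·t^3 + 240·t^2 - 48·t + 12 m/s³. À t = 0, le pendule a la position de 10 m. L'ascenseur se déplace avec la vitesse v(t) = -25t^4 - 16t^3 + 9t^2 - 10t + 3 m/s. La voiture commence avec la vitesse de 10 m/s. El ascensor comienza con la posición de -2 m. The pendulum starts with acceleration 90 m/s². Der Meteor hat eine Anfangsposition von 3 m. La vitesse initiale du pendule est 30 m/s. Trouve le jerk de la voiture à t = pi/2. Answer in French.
Nous avons le jerk j(t) = -40·cos(2·t). En substituant t = pi/2: j(pi/2) = 40.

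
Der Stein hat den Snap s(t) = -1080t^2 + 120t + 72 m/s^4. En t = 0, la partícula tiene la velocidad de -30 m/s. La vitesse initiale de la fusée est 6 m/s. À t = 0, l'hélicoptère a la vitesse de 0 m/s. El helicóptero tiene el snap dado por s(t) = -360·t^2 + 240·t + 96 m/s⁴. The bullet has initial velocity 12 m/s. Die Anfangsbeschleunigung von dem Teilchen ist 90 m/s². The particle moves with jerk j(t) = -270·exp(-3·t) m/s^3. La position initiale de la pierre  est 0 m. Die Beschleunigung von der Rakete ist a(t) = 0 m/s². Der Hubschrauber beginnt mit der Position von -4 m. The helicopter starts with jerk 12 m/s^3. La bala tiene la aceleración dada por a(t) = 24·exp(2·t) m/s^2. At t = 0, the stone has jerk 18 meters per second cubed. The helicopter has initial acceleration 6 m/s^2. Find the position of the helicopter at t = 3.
To solve this, we need to take 4 integrals of our snap equation s(t) = -360·t^2 + 240·t + 96. Integrating snap and using the initial condition j(0) = 12, we get j(t) = -120·t^3 + 120·t^2 + 96·t + 12. The integral of jerk is acceleration. Using a(0) = 6, we get a(t) = -30·t^4 + 40·t^3 + 48·t^2 + 12·t + 6. Taking ∫a(t)dt and applying v(0) = 0, we find v(t) = 2·t·(-3·t^4 + 5·t^3 + 8·t^2 + 3·t + 3). Integrating velocity and using the initial condition x(0) = -4, we get x(t) = -t^6 + 2·t^5 + 4·t^4 + 2·t^3 + 3·t^2 - 4. Using x(t) = -t^6 + 2·t^5 + 4·t^4 + 2·t^3 + 3·t^2 - 4 and substituting t = 3, we find x = 158.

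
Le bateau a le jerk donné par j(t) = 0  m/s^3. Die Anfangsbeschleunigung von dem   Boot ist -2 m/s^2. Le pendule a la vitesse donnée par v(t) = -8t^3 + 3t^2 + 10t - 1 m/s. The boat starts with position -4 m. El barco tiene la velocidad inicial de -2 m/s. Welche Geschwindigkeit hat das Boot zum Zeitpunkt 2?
Um dies zu lösen, müssen wir 2 Integrale unserer Gleichung für den Ruck j(t) = 0 finden. Das Integral von dem Ruck ist die Beschleunigung. Mit a(0) = -2 erhalten wir a(t) = -2. Durch Integration von der Beschleunigung und Verwendung der Anfangsbedingung v(0) = -2, erhalten wir v(t) = -2·t - 2. Mit v(t) = -2·t - 2 und Einsetzen von t = 2, finden wir v = -6.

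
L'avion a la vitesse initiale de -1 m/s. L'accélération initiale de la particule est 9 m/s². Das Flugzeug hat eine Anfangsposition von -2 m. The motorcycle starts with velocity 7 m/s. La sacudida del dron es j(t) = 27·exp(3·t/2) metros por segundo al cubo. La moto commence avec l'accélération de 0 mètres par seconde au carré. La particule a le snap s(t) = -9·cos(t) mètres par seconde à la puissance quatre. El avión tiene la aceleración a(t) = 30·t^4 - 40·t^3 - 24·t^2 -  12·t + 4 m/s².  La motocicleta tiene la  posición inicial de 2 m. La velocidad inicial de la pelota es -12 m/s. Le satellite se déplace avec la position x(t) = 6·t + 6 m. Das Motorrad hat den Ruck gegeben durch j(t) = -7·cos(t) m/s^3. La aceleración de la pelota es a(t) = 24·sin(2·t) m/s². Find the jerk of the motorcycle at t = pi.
Using j(t) = -7·cos(t) and substituting t = pi, we find j = 7.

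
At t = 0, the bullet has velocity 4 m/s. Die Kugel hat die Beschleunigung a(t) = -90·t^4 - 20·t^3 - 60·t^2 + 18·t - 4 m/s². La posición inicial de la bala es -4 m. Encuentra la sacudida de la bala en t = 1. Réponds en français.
Pour résoudre ceci, nous devons prendre 1 dérivée de notre équation de l'accélération a(t) = -90·t^4 - 20·t^3 - 60·t^2 + 18·t - 4. En prenant d/dt de a(t), nous trouvons j(t) = -360·t^3 - 60·t^2 - 120·t + 18. De l'équation du jerk j(t) = -360·t^3 - 60·t^2 - 120·t + 18, nous substituons t = 1 pour obtenir j = -522.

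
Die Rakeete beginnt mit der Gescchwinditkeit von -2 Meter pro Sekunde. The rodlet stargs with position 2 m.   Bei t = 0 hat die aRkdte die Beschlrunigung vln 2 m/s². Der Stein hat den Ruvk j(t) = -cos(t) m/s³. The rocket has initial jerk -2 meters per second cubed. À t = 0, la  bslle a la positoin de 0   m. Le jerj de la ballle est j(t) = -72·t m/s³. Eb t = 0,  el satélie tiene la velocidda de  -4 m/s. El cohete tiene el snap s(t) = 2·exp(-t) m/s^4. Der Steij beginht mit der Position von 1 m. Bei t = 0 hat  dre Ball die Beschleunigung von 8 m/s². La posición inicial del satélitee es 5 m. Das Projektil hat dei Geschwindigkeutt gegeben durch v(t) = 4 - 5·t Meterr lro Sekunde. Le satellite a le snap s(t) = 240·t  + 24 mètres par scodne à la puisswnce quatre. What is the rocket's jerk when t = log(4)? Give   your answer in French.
Pour résoudre ceci, nous devons prendre 1 intégrale de notre équation du snap s(t) = 2·exp(-t). En prenant ∫s(t)dt et en appliquant j(0) = -2, nous trouvons j(t) = -2·exp(-t). En utilisant j(t) = -2·exp(-t) et en substituant t = log(4), nous trouvons j = -1/2.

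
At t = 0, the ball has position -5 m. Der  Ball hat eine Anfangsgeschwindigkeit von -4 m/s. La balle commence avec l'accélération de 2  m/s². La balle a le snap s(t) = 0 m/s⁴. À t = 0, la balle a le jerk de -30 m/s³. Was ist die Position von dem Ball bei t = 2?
Wir müssen die Stammfunktion unserer Gleichung für den Snap s(t) = 0 4-mal finden. Durch Integration von dem Snap und Verwendung der Anfangsbedingung j(0) = -30, erhalten wir j(t) = -30. Mit ∫j(t)dt und Anwendung von a(0) = 2, finden wir a(t) = 2 - 30·t. Mit ∫a(t)dt und Anwendung von v(0) = -4, finden wir v(t) = -15·t^2 + 2·t - 4. Durch Integration von der Geschwindigkeit und Verwendung der Anfangsbedingung x(0) = -5, erhalten wir x(t) = -5·t^3 + t^2 - 4·t - 5. Wir haben die Position x(t) = -5·t^3 + t^2 - 4·t - 5. Durch Einsetzen von t = 2: x(2) = -49.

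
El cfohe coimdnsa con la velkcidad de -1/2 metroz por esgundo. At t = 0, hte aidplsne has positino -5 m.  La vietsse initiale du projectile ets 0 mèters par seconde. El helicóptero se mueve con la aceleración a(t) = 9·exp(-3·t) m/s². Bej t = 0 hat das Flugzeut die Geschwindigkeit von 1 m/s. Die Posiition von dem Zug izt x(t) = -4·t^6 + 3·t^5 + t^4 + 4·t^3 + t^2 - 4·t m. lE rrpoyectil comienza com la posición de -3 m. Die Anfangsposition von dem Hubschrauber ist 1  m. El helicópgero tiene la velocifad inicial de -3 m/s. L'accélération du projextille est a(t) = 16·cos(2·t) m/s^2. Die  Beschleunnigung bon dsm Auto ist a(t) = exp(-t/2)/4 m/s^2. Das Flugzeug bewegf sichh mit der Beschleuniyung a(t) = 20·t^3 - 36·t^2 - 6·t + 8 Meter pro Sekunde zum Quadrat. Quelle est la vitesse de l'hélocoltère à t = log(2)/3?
Nous devons trouver la primitive de notre équation de l'accélération a(t) = 9·exp(-3·t) 1 fois. En intégrant l'accélération et en utilisant la condition initiale v(0) = -3, nous obtenons v(t) = -3·exp(-3·t). De l'équation de la vitesse v(t) = -3·exp(-3·t), nous substituons t = log(2)/3 pour obtenir v = -3/2.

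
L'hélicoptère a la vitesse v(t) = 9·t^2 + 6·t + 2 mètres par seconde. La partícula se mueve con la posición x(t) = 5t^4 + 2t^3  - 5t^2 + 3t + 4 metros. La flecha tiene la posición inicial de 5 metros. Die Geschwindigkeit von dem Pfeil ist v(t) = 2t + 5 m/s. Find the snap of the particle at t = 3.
We must differentiate our position equation x(t) = 5·t^4 + 2·t^3 - 5·t^2 + 3·t + 4 4 times. Taking d/dt of x(t), we find v(t) = 20·t^3 + 6·t^2 - 10·t + 3. The derivative of velocity gives acceleration: a(t) = 60·t^2 + 12·t - 10. Differentiating acceleration, we get jerk: j(t) = 120·t + 12. Differentiating jerk, we get snap: s(t) = 120. Using s(t) = 120 and substituting t = 3, we find s = 120.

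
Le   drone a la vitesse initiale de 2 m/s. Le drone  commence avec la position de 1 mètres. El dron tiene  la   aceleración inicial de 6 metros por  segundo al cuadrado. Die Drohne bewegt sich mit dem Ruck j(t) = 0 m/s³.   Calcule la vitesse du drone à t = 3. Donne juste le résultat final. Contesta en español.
En t = 3, v = 20.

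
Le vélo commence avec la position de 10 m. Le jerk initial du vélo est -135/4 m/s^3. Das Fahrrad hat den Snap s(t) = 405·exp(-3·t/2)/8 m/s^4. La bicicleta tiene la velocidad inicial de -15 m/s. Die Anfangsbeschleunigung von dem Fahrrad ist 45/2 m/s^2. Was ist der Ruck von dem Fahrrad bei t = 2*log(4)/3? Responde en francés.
Pour résoudre ceci, nous devons prendre 1 primitive de notre équation du snap s(t) = 405·exp(-3·t/2)/8. En intégrant le snap et en utilisant la condition initiale j(0) = -135/4, nous obtenons j(t) = -135·exp(-3·t/2)/4. En utilisant j(t) = -135·exp(-3·t/2)/4 et en substituant t = 2*log(4)/3, nous trouvons j = -135/16.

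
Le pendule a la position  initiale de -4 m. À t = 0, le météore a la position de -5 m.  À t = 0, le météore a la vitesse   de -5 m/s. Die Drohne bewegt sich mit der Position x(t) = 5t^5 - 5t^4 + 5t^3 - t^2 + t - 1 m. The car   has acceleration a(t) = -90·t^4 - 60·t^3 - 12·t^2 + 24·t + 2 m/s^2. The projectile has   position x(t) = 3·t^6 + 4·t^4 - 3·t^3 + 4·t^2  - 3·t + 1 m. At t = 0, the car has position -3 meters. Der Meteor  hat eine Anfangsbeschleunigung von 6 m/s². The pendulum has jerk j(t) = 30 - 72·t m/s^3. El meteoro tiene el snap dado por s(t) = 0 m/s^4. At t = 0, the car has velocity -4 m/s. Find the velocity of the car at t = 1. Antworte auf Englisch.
Starting from acceleration a(t) = -90·t^4 - 60·t^3 - 12·t^2 + 24·t + 2, we take 1 antiderivative. The integral of acceleration, with v(0) = -4, gives velocity: v(t) = -18·t^5 - 15·t^4 - 4·t^3 + 12·t^2 + 2·t - 4. We have velocity v(t) = -18·t^5 - 15·t^4 - 4·t^3 + 12·t^2 + 2·t - 4. Substituting t = 1: v(1) = -27.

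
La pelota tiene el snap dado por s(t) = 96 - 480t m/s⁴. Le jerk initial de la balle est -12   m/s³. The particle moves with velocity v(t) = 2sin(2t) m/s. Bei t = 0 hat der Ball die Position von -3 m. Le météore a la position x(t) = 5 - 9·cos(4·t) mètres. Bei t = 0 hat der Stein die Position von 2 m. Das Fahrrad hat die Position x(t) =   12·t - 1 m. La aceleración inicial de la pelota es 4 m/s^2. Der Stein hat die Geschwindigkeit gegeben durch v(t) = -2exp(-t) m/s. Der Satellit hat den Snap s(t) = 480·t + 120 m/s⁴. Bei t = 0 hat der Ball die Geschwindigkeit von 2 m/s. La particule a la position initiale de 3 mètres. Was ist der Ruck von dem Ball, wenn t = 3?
Wir müssen unsere Gleichung für den Snap s(t) = 96 - 480·t 1-mal integrieren. Mit ∫s(t)dt und Anwendung von j(0) = -12, finden wir j(t) = -240·t^2 + 96·t - 12. Aus der Gleichung für den Ruck j(t) = -240·t^2 + 96·t - 12, setzen wir t = 3 ein und erhalten j = -1884.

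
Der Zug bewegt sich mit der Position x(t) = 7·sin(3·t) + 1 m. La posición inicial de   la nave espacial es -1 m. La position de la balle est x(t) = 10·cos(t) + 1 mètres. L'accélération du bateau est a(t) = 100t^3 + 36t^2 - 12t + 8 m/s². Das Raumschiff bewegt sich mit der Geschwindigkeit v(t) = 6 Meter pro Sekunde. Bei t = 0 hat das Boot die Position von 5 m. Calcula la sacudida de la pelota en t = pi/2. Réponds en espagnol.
Debemos derivar nuestra ecuación de la posición x(t) = 10·cos(t) + 1 3 veces. Derivando la posición, obtenemos la velocidad: v(t) = -10·sin(t). Derivando la velocidad, obtenemos la aceleración: a(t) = -10·cos(t). Tomando d/dt de a(t), encontramos j(t) = 10·sin(t). Usando j(t) = 10·sin(t) y sustituyendo t = pi/2, encontramos j = 10.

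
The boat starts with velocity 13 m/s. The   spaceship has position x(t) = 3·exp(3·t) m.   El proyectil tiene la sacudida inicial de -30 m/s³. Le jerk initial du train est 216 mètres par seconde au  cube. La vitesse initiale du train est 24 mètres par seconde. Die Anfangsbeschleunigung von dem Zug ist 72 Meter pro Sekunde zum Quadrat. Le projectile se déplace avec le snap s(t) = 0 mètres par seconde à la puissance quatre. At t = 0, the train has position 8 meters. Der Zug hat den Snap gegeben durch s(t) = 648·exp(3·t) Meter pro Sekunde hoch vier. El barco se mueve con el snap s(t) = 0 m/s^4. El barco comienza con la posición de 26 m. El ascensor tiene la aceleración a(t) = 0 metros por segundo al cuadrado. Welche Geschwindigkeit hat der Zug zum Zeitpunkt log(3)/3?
Um dies zu lösen, müssen wir 3 Integrale unserer Gleichung für den Snap s(t) = 648·exp(3·t) finden. Durch Integration von dem Snap und Verwendung der Anfangsbedingung j(0) = 216, erhalten wir j(t) = 216·exp(3·t). Die Stammfunktion von dem Ruck, mit a(0) = 72, ergibt die Beschleunigung: a(t) = 72·exp(3·t). Mit ∫a(t)dt und Anwendung von v(0) = 24, finden wir v(t) = 24·exp(3·t). Mit v(t) = 24·exp(3·t) und Einsetzen von t = log(3)/3, finden wir v = 72.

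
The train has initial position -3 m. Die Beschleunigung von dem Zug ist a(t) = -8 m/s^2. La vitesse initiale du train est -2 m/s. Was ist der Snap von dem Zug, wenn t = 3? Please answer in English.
We must differentiate our acceleration equation a(t) = -8 2 times. Differentiating acceleration, we get jerk: j(t) = 0. Taking d/dt of j(t), we find s(t) = 0. Using s(t) = 0 and substituting t = 3, we find s = 0.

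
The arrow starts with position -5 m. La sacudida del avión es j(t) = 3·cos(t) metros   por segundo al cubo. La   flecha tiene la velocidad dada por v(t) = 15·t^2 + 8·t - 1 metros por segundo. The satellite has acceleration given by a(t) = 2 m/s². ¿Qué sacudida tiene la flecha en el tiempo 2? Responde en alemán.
Ausgehend von der Geschwindigkeit v(t) = 15·t^2 + 8·t - 1, nehmen wir 2 Ableitungen. Mit d/dt von v(t) finden wir a(t) = 30·t + 8. Durch Ableiten von der Beschleunigung erhalten wir den Ruck: j(t) = 30. Mit j(t) = 30 und Einsetzen von t = 2, finden wir j = 30.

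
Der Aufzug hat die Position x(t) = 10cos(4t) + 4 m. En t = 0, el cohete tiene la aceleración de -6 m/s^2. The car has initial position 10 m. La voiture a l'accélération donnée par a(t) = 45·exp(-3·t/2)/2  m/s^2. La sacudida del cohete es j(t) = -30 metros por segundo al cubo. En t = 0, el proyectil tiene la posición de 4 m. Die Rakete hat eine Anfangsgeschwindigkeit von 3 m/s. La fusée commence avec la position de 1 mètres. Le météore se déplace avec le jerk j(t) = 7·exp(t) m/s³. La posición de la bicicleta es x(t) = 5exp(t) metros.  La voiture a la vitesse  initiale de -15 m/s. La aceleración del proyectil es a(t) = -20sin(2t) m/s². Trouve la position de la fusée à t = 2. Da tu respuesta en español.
Para resolver esto, necesitamos tomar 3 integrales de nuestra ecuación de la sacudida j(t) = -30. La antiderivada de la sacudida, con a(0) = -6, da la aceleración: a(t) = -30·t - 6. Integrando la aceleración y usando la condición inicial v(0) = 3, obtenemos v(t) = -15·t^2 - 6·t + 3. La integral de la velocidad, con x(0) = 1, da la posición: x(t) = -5·t^3 - 3·t^2 + 3·t + 1. Usando x(t) = -5·t^3 - 3·t^2 + 3·t + 1 y sustituyendo t = 2, encontramos x = -45.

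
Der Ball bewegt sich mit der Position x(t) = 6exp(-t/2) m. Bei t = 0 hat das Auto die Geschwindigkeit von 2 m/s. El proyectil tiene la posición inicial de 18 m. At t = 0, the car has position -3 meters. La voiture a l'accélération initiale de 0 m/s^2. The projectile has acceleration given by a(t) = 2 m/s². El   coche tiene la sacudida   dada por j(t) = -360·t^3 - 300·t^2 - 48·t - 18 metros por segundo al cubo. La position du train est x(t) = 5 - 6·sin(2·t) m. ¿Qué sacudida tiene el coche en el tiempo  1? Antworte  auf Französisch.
Nous avons le jerk j(t) = -360·t^3 - 300·t^2 - 48·t - 18. En substituant t = 1: j(1) = -726.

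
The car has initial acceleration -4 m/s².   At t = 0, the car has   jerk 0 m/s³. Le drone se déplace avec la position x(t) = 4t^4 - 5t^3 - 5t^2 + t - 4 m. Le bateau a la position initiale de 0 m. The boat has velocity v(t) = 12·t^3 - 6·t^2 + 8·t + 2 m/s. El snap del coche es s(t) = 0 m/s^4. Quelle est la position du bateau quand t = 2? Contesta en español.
Partiendo de la velocidad v(t) = 12·t^3 - 6·t^2 + 8·t + 2, tomamos 1 integral. Tomando ∫v(t)dt y aplicando x(0) = 0, encontramos x(t) = 3·t^4 - 2·t^3 + 4·t^2 + 2·t. De la ecuación de la posición x(t) = 3·t^4 - 2·t^3 + 4·t^2 + 2·t, sustituimos t = 2 para obtener x = 52.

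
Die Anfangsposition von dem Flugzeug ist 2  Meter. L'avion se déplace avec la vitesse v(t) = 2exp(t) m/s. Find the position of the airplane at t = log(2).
We must find the antiderivative of our velocity equation v(t) = 2·exp(t) 1 time. The antiderivative of velocity, with x(0) = 2, gives position: x(t) = 2·exp(t). Using x(t) = 2·exp(t) and substituting t = log(2), we find x = 4.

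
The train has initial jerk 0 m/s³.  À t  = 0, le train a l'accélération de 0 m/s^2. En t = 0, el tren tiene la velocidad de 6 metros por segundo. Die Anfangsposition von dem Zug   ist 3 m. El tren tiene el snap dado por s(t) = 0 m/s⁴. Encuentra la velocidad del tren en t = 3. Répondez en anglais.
We need to integrate our snap equation s(t) = 0 3 times. Integrating snap and using the initial condition j(0) = 0, we get j(t) = 0. Integrating jerk and using the initial condition a(0) = 0, we get a(t) = 0. The antiderivative of acceleration is velocity. Using v(0) = 6, we get v(t) = 6. Using v(t) = 6 and substituting t = 3, we find v = 6.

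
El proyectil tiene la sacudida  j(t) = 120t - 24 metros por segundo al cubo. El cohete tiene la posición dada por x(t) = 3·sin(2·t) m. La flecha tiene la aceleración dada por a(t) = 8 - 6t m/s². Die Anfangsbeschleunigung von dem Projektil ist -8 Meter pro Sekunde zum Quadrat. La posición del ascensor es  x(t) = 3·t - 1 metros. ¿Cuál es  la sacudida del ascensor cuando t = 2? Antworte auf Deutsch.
Ausgehend von der Position x(t) = 3·t - 1, nehmen wir 3 Ableitungen. Durch Ableiten von der Position erhalten wir die Geschwindigkeit: v(t) = 3. Die Ableitung von der Geschwindigkeit ergibt die Beschleunigung: a(t) = 0. Mit d/dt von a(t) finden wir j(t) = 0. Aus der Gleichung für den Ruck j(t) = 0, setzen wir t = 2 ein und erhalten j = 0.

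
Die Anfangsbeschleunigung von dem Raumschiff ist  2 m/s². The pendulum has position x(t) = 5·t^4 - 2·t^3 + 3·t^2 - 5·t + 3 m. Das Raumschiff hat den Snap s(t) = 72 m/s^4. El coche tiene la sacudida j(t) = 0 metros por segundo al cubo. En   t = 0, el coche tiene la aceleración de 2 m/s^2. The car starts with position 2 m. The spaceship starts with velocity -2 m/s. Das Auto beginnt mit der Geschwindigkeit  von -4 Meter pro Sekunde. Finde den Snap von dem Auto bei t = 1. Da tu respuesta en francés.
Pour résoudre ceci, nous devons prendre 1 dérivée de notre équation du jerk j(t) = 0. En dérivant le jerk, nous obtenons le snap: s(t) = 0. De l'équation du snap s(t) = 0, nous substituons t = 1 pour obtenir s = 0.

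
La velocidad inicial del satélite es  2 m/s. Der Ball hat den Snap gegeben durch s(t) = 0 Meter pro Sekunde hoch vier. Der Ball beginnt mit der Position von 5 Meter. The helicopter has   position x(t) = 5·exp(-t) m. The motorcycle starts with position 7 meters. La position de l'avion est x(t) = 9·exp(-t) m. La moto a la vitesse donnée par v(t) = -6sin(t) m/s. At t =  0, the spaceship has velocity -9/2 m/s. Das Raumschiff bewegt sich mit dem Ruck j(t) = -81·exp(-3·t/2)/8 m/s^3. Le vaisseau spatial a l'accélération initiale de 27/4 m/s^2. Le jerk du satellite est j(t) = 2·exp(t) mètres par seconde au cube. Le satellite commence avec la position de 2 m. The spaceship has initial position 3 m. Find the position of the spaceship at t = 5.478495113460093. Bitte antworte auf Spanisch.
Necesitamos integrar nuestra ecuación de la sacudida j(t) = -81·exp(-3·t/2)/8 3 veces. Integrando la sacudida y usando la condición inicial a(0) = 27/4, obtenemos a(t) = 27·exp(-3·t/2)/4. La antiderivada de la aceleración, con v(0) = -9/2, da la velocidad: v(t) = -9·exp(-3·t/2)/2. La antiderivada de la velocidad es la posición. Usando x(0) = 3, obtenemos x(t) = 3·exp(-3·t/2). De la ecuación de la posición x(t) = 3·exp(-3·t/2), sustituimos t = 5.478495113460093 para obtener x = 0.000809470375533307.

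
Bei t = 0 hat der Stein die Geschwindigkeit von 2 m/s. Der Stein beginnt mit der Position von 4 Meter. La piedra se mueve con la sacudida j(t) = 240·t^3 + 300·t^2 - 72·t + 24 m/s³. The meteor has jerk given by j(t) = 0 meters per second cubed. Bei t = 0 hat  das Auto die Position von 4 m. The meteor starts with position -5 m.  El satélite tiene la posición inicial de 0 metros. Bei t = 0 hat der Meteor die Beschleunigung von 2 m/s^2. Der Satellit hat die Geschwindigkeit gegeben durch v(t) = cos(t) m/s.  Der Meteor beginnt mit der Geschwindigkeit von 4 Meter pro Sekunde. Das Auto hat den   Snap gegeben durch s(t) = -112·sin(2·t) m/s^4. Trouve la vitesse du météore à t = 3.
Nous devons intégrer notre équation du jerk j(t) = 0 2 fois. L'intégrale du jerk, avec a(0) = 2, donne l'accélération: a(t) = 2. L'intégrale de l'accélération est la vitesse. En utilisant v(0) = 4, nous obtenons v(t) = 2·t + 4. De l'équation de la vitesse v(t) = 2·t + 4, nous substituons t = 3 pour obtenir v = 10.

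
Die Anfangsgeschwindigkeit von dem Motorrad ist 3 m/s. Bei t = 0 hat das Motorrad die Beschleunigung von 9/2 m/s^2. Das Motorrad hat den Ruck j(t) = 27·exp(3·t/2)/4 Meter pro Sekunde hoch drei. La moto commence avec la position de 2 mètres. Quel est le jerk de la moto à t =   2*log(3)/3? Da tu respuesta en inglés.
From the given jerk equation j(t) = 27·exp(3·t/2)/4, we substitute t = 2*log(3)/3 to get j = 81/4.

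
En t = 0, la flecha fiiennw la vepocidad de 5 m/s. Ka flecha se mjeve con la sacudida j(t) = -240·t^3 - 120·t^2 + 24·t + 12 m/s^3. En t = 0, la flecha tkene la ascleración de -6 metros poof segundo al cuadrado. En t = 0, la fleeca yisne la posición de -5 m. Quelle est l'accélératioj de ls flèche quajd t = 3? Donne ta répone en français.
Nous devons intégrer notre équation du jerk j(t) = -240·t^3 - 120·t^2 + 24·t + 12 1 fois. L'intégrale du jerk, avec a(0) = -6, donne l'accélération: a(t) = -60·t^4 - 40·t^3 + 12·t^2 + 12·t - 6. Nous avons l'accélération a(t) = -60·t^4 - 40·t^3 + 12·t^2 + 12·t - 6. En substituant t = 3: a(3) = -5802.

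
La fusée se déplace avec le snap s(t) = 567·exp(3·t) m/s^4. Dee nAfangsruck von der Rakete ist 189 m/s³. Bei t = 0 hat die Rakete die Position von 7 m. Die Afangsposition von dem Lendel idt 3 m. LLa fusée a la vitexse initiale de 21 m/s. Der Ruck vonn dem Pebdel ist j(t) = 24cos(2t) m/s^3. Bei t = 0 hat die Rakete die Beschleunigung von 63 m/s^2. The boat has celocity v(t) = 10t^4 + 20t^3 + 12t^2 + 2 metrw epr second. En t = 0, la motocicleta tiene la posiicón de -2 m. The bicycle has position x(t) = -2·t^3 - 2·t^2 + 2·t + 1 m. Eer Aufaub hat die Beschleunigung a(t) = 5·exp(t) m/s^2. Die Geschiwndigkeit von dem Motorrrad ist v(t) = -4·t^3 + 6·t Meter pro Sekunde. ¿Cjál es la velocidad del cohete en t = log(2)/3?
Necesitamos integrar nuestra ecuación del snap s(t) = 567·exp(3·t) 3 veces. La antiderivada del snap, con j(0) = 189, da la sacudida: j(t) = 189·exp(3·t). La integral de la sacudida es la aceleración. Usando a(0) = 63, obtenemos a(t) = 63·exp(3·t). Integrando la aceleración y usando la condición inicial v(0) = 21, obtenemos v(t) = 21·exp(3·t). Tenemos la velocidad v(t) = 21·exp(3·t). Sustituyendo t = log(2)/3: v(log(2)/3) = 42.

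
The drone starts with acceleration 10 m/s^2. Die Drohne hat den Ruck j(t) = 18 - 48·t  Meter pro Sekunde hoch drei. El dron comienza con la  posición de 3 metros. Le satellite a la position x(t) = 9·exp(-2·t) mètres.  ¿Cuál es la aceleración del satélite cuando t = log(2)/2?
Debemos derivar nuestra ecuación de la posición x(t) = 9·exp(-2·t) 2 veces. La derivada de la posición da la velocidad: v(t) = -18·exp(-2·t). Tomando d/dt de v(t), encontramos a(t) = 36·exp(-2·t). De la ecuación de la aceleración a(t) = 36·exp(-2·t), sustituimos t = log(2)/2 para obtener a = 18.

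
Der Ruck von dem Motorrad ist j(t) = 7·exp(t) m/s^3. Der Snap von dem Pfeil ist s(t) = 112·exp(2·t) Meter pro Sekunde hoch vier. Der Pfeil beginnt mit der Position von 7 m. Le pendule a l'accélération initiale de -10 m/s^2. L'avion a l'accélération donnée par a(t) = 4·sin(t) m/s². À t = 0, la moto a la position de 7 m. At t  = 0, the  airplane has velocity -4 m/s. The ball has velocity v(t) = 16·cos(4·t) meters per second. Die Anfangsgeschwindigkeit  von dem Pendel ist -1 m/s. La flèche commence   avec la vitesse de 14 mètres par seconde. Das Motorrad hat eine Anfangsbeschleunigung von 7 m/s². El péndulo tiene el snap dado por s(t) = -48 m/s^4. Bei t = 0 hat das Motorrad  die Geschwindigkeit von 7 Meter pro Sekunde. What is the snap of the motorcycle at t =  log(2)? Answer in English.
Starting from jerk j(t) = 7·exp(t), we take 1 derivative. The derivative of jerk gives snap: s(t) = 7·exp(t). We have snap s(t) = 7·exp(t). Substituting t = log(2): s(log(2)) = 14.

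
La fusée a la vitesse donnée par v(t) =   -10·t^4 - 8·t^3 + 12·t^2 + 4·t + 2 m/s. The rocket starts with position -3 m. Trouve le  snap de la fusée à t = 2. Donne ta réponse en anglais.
Starting from velocity v(t) = -10·t^4 - 8·t^3 + 12·t^2 + 4·t + 2, we take 3 derivatives. The derivative of velocity gives acceleration: a(t) = -40·t^3 - 24·t^2 + 24·t + 4. Differentiating acceleration, we get jerk: j(t) = -120·t^2 - 48·t + 24. Differentiating jerk, we get snap: s(t) = -240·t - 48. Using s(t) = -240·t - 48 and substituting t = 2, we find s = -528.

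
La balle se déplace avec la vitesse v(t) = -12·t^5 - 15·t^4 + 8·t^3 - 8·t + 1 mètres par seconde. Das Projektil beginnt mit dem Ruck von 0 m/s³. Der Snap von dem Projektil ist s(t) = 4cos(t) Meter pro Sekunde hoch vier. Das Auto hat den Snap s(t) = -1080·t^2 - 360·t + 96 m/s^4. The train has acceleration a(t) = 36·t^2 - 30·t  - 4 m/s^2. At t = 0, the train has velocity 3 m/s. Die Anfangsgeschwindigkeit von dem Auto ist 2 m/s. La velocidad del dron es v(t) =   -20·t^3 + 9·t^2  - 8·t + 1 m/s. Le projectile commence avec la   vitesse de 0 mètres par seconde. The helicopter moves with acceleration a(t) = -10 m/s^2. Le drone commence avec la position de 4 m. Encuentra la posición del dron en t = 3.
Necesitamos integrar nuestra ecuación de la velocidad v(t) = -20·t^3 + 9·t^2 - 8·t + 1 1 vez. Integrando la velocidad y usando la condición inicial x(0) = 4, obtenemos x(t) = -5·t^4 + 3·t^3 - 4·t^2 + t + 4. De la ecuación de la posición x(t) = -5·t^4 + 3·t^3 - 4·t^2 + t + 4, sustituimos t = 3 para obtener x = -353.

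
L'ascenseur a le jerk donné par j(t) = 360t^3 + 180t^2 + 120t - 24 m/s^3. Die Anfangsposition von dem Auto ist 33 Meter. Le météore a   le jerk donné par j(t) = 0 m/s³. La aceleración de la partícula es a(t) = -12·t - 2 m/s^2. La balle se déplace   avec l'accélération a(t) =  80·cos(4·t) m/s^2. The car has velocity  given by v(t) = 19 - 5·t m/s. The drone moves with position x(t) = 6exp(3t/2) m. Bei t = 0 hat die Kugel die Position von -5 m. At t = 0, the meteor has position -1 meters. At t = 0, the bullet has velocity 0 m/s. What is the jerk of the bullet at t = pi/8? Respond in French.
En partant de l'accélération a(t) = 80·cos(4·t), nous prenons 1 dérivée. En prenant d/dt de a(t), nous trouvons j(t) = -320·sin(4·t). En utilisant j(t) = -320·sin(4·t) et en substituant t = pi/8, nous trouvons j = -320.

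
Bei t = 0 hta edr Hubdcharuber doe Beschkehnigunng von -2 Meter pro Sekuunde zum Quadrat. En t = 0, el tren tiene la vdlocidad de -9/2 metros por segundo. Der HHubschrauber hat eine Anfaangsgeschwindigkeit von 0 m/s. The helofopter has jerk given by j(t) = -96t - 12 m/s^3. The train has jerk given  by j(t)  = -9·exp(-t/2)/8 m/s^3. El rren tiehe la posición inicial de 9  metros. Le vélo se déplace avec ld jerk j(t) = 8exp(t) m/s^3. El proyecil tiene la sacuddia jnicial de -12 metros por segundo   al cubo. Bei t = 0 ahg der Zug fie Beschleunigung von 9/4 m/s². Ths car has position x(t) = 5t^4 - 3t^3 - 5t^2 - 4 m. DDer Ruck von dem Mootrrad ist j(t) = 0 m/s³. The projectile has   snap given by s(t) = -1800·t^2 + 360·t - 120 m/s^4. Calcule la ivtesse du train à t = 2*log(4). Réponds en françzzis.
Nous devons intégrer notre équation du jerk j(t) = -9·exp(-t/2)/8 2 fois. En intégrant le jerk et en utilisant la condition initiale a(0) = 9/4, nous obtenons a(t) = 9·exp(-t/2)/4. En intégrant l'accélération et en utilisant la condition initiale v(0) = -9/2, nous obtenons v(t) = -9·exp(-t/2)/2. En utilisant v(t) = -9·exp(-t/2)/2 et en substituant t = 2*log(4), nous trouvons v = -9/8.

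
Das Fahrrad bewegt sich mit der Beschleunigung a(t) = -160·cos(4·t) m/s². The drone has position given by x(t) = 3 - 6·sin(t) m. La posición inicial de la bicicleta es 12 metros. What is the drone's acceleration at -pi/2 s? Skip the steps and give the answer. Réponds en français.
L'accélération à t = -pi/2 est a = -6.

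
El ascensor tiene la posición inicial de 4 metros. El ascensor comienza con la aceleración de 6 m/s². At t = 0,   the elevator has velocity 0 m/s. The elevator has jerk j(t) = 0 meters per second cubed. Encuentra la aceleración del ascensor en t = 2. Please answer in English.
We must find the integral of our jerk equation j(t) = 0 1 time. Integrating jerk and using the initial condition a(0) = 6, we get a(t) = 6. Using a(t) = 6 and substituting t = 2, we find a = 6.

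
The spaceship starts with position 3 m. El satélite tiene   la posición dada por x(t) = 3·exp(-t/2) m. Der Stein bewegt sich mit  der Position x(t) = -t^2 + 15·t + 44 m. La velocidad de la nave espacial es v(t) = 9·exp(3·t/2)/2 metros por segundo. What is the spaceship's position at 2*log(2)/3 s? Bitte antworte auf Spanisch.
Partiendo de la velocidad v(t) = 9·exp(3·t/2)/2, tomamos 1 integral. La integral de la velocidad es la posición. Usando x(0) = 3, obtenemos x(t) = 3·exp(3·t/2). Usando x(t) = 3·exp(3·t/2) y sustituyendo t = 2*log(2)/3, encontramos x = 6.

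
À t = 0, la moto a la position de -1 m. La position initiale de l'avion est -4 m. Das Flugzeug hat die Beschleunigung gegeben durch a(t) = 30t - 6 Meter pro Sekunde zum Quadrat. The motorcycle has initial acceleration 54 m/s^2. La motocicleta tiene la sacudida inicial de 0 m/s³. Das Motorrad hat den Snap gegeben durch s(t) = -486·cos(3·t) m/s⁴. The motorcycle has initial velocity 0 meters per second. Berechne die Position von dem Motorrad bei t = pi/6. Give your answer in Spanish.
Necesitamos integrar nuestra ecuación del snap s(t) = -486·cos(3·t) 4 veces. Integrando el snap y usando la condición inicial j(0) = 0, obtenemos j(t) = -162·sin(3·t). Tomando ∫j(t)dt y aplicando a(0) = 54, encontramos a(t) = 54·cos(3·t). La integral de la aceleración es la velocidad. Usando v(0) = 0, obtenemos v(t) = 18·sin(3·t). Tomando ∫v(t)dt y aplicando x(0) = -1, encontramos x(t) = 5 - 6·cos(3·t). Tenemos la posición x(t) = 5 - 6·cos(3·t). Sustituyendo t = pi/6: x(pi/6) = 5.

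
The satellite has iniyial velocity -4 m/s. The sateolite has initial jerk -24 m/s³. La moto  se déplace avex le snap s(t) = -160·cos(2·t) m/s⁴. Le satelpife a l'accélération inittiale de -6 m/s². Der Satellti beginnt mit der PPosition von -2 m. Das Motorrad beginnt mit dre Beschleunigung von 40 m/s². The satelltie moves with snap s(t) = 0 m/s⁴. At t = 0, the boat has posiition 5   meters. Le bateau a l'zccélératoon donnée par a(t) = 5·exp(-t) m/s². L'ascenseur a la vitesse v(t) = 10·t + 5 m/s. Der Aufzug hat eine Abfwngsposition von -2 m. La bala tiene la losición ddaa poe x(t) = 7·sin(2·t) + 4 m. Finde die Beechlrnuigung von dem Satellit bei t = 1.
Wir müssen unsere Gleichung für den Snap s(t) = 0 2-mal integrieren. Durch Integration von dem Snap und Verwendung der Anfangsbedingung j(0) = -24, erhalten wir j(t) = -24. Das Integral von dem Ruck ist die Beschleunigung. Mit a(0) = -6 erhalten wir a(t) = -24·t - 6. Wir haben die Beschleunigung a(t) = -24·t - 6. Durch Einsetzen von t = 1: a(1) = -30.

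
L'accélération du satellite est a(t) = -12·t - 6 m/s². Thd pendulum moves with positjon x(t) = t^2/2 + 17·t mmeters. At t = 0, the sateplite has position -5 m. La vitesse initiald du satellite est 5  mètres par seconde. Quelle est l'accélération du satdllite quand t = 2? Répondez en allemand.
Mit a(t) = -12·t - 6 und Einsetzen von t = 2, finden wir a = -30.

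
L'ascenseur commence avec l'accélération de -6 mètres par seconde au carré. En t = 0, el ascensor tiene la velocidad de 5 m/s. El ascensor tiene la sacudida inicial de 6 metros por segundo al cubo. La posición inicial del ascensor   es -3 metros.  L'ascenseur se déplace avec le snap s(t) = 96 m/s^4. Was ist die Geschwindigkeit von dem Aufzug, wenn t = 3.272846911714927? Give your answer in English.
To solve this, we need to take 3 antiderivatives of our snap equation s(t) = 96. Taking ∫s(t)dt and applying j(0) = 6, we find j(t) = 96·t + 6. Taking ∫j(t)dt and applying a(0) = -6, we find a(t) = 48·t^2 + 6·t - 6. Taking ∫a(t)dt and applying v(0) = 5, we find v(t) = 16·t^3 + 3·t^2 - 6·t + 5. Using v(t) = 16·t^3 + 3·t^2 - 6·t + 5 and substituting t = 3.272846911714927, we find v = 578.412503396828.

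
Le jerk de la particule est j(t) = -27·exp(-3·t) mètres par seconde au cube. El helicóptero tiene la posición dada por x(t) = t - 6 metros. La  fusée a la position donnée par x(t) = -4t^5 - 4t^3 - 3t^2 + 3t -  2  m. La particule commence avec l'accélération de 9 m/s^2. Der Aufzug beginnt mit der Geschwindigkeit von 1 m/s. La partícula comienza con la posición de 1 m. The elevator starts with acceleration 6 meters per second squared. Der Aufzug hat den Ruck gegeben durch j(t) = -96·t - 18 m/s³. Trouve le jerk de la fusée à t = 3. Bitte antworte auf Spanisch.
Debemos derivar nuestra ecuación de la posición x(t) = -4·t^5 - 4·t^3 - 3·t^2 + 3·t - 2 3 veces. Derivando la posición, obtenemos la velocidad: v(t) = -20·t^4 - 12·t^2 - 6·t + 3. Tomando d/dt de v(t), encontramos a(t) = -80·t^3 - 24·t - 6. Derivando la aceleración, obtenemos la sacudida: j(t) = -240·t^2 - 24. Usando j(t) = -240·t^2 - 24 y sustituyendo t = 3, encontramos j = -2184.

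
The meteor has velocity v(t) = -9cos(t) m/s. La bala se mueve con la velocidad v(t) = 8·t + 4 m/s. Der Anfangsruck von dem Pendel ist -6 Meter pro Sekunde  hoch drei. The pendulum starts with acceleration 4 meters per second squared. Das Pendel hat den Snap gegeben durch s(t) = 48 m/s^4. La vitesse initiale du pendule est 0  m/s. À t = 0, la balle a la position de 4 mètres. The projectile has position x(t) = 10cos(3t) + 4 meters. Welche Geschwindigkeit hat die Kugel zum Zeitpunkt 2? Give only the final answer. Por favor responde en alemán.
Bei t = 2, v = 20.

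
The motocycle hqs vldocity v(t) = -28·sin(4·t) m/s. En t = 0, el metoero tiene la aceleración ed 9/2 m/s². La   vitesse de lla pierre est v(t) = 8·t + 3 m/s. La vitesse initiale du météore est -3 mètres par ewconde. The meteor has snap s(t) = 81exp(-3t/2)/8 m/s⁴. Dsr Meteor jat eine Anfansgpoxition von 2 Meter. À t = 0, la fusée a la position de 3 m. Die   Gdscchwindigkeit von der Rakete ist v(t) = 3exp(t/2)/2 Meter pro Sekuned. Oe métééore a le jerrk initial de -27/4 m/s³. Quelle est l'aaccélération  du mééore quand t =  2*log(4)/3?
En partant du snap s(t) = 81·exp(-3·t/2)/8, nous prenons 2 primitives. En intégrant le snap et en utilisant la condition initiale j(0) = -27/4, nous obtenons j(t) = -27·exp(-3·t/2)/4. L'intégrale du jerk est l'accélération. En utilisant a(0) = 9/2, nous obtenons a(t) = 9·exp(-3·t/2)/2. Nous avons l'accélération a(t) = 9·exp(-3·t/2)/2. En substituant t = 2*log(4)/3: a(2*log(4)/3) = 9/8.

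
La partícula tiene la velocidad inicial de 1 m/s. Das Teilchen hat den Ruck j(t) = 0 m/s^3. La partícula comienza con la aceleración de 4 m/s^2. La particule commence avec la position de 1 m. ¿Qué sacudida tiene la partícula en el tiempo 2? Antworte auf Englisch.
Using j(t) = 0 and substituting t = 2, we find j = 0.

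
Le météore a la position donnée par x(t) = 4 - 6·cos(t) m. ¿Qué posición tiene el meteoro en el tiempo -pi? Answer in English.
We have position x(t) = 4 - 6·cos(t). Substituting t = -pi: x(-pi) = 10.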